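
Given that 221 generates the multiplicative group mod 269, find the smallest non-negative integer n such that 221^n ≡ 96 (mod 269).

Baby-step giant-step with m = ceil(sqrt(268)) = 17.
Baby table (221^j mod 269 for j=0..16):
  0:1  1:221  2:152  3:236  4:239  5:95  6:13  7:183
  8:93  9:109  10:148  11:159  12:169  13:227  14:133  15:72
  16:41
Giant step factor: 221^(-17) ≡ 250 (mod 269).
Scan 96·250^i mod 269 for i = 0, 1, …:
  i=0: 96   i=1: 59   i=2: 224   i=3: 48
  i=4: 164   i=5: 112   i=6: 24   i=7: 82
  i=8: 56   i=9: 12   i=10: 41
Match at i=10, j=16: n = 10·17 + 16 = 186.

186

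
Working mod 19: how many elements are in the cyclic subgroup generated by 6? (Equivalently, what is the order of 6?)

9

The order of 6 must divide p − 1 = 18 = 2 · 3^2.
Divisors: 1, 2, 3, 6, 9, 18.
Check each in increasing order: 6^1 ≡ 6;  6^2 ≡ 17;  6^3 ≡ 7;  6^6 ≡ 11;  6^9 ≡ 1.
Smallest exponent giving 1 is 9.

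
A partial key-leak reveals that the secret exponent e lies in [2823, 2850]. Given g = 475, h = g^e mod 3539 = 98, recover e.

2831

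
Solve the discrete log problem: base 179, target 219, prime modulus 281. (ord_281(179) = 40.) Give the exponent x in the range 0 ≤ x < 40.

26

Successive powers of 179 modulo 281:
  179^0=1  179^1=179  179^2=7  179^3=129  179^4=49  179^5=60
  179^6=62  179^7=139  179^8=153  179^9=130  179^10=228  179^11=67
  179^12=191  179^13=188  179^14=213  179^15=192  179^16=86  179^17=220
  179^18=40  179^19=135  179^20=280  179^21=102  179^22=274  179^23=152
  179^24=232  179^25=221  179^26=219
So 179^26 ≡ 219 (mod 281), giving x = 26.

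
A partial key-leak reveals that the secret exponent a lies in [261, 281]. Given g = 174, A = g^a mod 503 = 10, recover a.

269

Compute 174^261 mod 503 = 103, then multiply by 174 repeatedly:
  174^261=103  174^262=317  174^263=331  174^264=252  174^265=87
  174^266=48  174^267=304  174^268=81  174^269=10
Found 10 at exponent 269.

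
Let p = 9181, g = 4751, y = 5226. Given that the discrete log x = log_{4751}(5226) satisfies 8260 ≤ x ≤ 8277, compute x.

Compute 4751^8260 mod 9181 = 6531, then multiply by 4751 repeatedly:
  4751^8260=6531  4751^8261=6182  4751^8262=663  4751^8263=830  4751^8264=4681
  4751^8265=3049  4751^8266=7362  4751^8267=6433  4751^8268=8815  4751^8269=5524
  4751^8270=5226
Found 5226 at exponent 8270.

8270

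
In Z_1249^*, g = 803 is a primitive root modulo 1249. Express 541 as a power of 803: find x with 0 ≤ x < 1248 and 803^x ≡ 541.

1183

Baby-step giant-step with m = ceil(sqrt(1248)) = 36.
Baby table (803^j mod 1249 for j=0..35):
  0:1  1:803  2:325  3:1183  4:709  5:1032  6:609  7:668
  8:583  9:1023  10:876  11:241  12:1177  13:887  14:331  15:1005
  16:161  17:636  18:1116  19:615  20:490  21:35  22:627  23:134
  24:188  25:1084  26:1148  27:82  28:898  29:421  30:833  31:684
  32:941  33:1227  34:1069  35:344
Giant step factor: 803^(-36) ≡ 443 (mod 1249).
Scan 541·443^i mod 1249 for i = 0, 1, …:
  i=0: 541   i=1: 1104   i=2: 713   i=3: 1111
  i=4: 67   i=5: 954   i=6: 460   i=7: 193
  i=8: 567   i=9: 132     …   i=31: 213
  i=32: 684
Match at i=32, j=31: x = 32·36 + 31 = 1183.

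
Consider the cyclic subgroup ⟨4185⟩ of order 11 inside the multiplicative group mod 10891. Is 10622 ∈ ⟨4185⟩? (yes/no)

⟨4185⟩ has order 11; its elements mod 10891 are {1, 1380, 1497, 2620, 3070, 4185, 5842, 7461, 8354, 9366, 10679}.
10622 is not in this set.

no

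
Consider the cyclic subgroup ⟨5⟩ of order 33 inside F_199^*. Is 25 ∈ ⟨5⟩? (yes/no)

25 ∈ ⟨5⟩ iff 25^33 ≡ 1 (mod 199), since |⟨5⟩| = 33.
25^33 mod 199 = 1.
Since 1 = 1, 25 lies in the subgroup.

yes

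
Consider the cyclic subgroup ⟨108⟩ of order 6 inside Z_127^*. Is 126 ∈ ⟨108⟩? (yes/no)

yes

126 ∈ ⟨108⟩ iff 126^6 ≡ 1 (mod 127), since |⟨108⟩| = 6.
126^6 mod 127 = 1.
Since 1 = 1, 126 lies in the subgroup.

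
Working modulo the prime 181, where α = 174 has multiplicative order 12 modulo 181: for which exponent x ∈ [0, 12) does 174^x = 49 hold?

Successive powers of 174 modulo 181:
  174^0=1  174^1=174  174^2=49
So 174^2 ≡ 49 (mod 181), giving x = 2.

2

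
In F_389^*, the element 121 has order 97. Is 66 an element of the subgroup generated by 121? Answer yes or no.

66 ∈ ⟨121⟩ iff 66^97 ≡ 1 (mod 389), since |⟨121⟩| = 97.
66^97 mod 389 = 1.
Since 1 = 1, 66 lies in the subgroup.

yes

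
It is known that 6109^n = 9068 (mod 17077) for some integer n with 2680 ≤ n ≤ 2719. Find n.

2694

Compute 6109^2680 mod 17077 = 14061, then multiply by 6109 repeatedly:
  6109^2680=14061  6109^2681=1339  6109^2682=68  6109^2683=5564  6109^2684=7246
  6109^2685=2230  6109^2686=12701  6109^2687=9598  6109^2688=8841  6109^2689=12195
  6109^2690=9381  6109^2691=15194  6109^2692=6651  6109^2693=4776  6109^2694=9068
Found 9068 at exponent 2694.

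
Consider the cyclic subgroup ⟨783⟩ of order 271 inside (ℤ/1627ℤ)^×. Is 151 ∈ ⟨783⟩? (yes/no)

no

151 ∈ ⟨783⟩ iff 151^271 ≡ 1 (mod 1627), since |⟨783⟩| = 271.
151^271 mod 1627 = 1362.
Since 1362 ≠ 1, 151 does not lie in the subgroup.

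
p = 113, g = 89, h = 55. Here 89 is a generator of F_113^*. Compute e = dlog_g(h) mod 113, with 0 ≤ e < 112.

33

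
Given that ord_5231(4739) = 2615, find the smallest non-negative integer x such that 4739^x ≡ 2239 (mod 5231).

2238

Baby-step giant-step with m = ceil(sqrt(2615)) = 52.
Baby table (4739^j mod 5231 for j=0..51):
  0:1  1:4739  2:1438  3:3920  4:1599  5:3173  6:2953  7:1342
  8:4073  9:4788  10:3485  11:1148  12:132  13:3059  14:1500  15:4802
  16:1828  17:356  18:2702  19:4521  20:4074  21:4296  22:4923  23:5068
  24:1731  25:1001  26:4453  27:913  28:670  29:5144  30:956  31:438
  32:4206  33:2124  34:1192  35:4639  36:3559  37:1357  38:1924  39:203
  40:4744  41:4209  42:648  43:275  44:706  45:3125  46:414  47:321
  48:4229  49:1270  50:2880  51:641
Giant step factor: 4739^(-52) ≡ 3816 (mod 5231).
Scan 2239·3816^i mod 5231 for i = 0, 1, …:
  i=0: 2239   i=1: 1801   i=2: 4313   i=3: 1682
  i=4: 75   i=5: 3726   i=6: 558   i=7: 311
  i=8: 4570   i=9: 4197     …   i=42: 1840
  i=43: 1438
Match at i=43, j=2: x = 43·52 + 2 = 2238.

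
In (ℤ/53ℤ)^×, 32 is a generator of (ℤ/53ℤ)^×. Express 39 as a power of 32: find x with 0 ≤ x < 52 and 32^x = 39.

29

Successive powers of 32 modulo 53:
  32^0=1  32^1=32  32^2=17  32^3=14  32^4=24  32^5=26
  32^6=37  32^7=18  32^8=46  32^9=41  32^10=40  32^11=8
  32^12=44  32^13=30  32^14=6  32^15=33  32^16=49  32^17=31
  32^18=38  32^19=50  32^20=10  32^21=2  32^22=11  32^23=34
  32^24=28  32^25=48  32^26=52  32^27=21  32^28=36  32^29=39
So 32^29 ≡ 39 (mod 53), giving x = 29.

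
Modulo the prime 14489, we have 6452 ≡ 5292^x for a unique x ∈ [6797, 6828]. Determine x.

Compute 5292^6797 mod 14489 = 4974, then multiply by 5292 repeatedly:
  5292^6797=4974  5292^6798=10384  5292^6799=9840  5292^6800=14303  5292^6801=940
  5292^6802=4753  5292^6803=14461  5292^6804=11203  5292^6805=11777  5292^6806=6695
  5292^6807=4335  5292^6808=4733  5292^6809=10044  5292^6810=7196  5292^6811=4140
  5292^6812=1512  5292^6813=3576  5292^6814=1558  5292^6815=695  5292^6816=12223
  5292^6817=5220  5292^6818=8206  5292^6819=2619  5292^6820=8264  5292^6821=5286
  5292^6822=9742  5292^6823=2802  5292^6824=5937  5292^6825=6452
Found 6452 at exponent 6825.

6825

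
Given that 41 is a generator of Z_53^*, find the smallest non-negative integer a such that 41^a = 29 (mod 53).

Baby-step giant-step with m = ceil(sqrt(52)) = 8.
Baby table (41^j mod 53 for j=0..7):
  0:1  1:41  2:38  3:21  4:13  5:3  6:17  7:8
Giant step factor: 41^(-8) ≡ 16 (mod 53).
Scan 29·16^i mod 53 for i = 0, 1, …:
  i=0: 29   i=1: 40   i=2: 4   i=3: 11
  i=4: 17
Match at i=4, j=6: a = 4·8 + 6 = 38.

38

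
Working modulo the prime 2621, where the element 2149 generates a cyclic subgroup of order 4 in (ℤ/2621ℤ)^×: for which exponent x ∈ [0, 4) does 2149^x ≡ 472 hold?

Successive powers of 2149 modulo 2621:
  2149^0=1  2149^1=2149  2149^2=2620  2149^3=472
So 2149^3 ≡ 472 (mod 2621), giving x = 3.

3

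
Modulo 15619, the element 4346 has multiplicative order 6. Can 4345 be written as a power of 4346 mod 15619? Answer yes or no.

yes

⟨4346⟩ has order 6; its elements mod 15619 are {1, 4345, 4346, 11273, 11274, 15618}.
4345 is in this set.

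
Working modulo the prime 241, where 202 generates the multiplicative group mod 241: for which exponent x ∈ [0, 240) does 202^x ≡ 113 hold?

Baby-step giant-step with m = ceil(sqrt(240)) = 16.
Baby table (202^j mod 241 for j=0..15):
  0:1  1:202  2:75  3:208  4:82  5:176  6:125  7:186
  8:217  9:213  10:128  11:69  12:201  13:114  14:133  15:115
Giant step factor: 202^(-16) ≡ 100 (mod 241).
Scan 113·100^i mod 241 for i = 0, 1, …:
  i=0: 113   i=1: 214   i=2: 192   i=3: 161
  i=4: 194   i=5: 120   i=6: 191   i=7: 61
  i=8: 75
Match at i=8, j=2: x = 8·16 + 2 = 130.

130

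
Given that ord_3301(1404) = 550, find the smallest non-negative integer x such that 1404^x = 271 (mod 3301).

317

Baby-step giant-step with m = ceil(sqrt(550)) = 24.
Baby table (1404^j mod 3301 for j=0..23):
  0:1  1:1404  2:519  3:2456  4:1980  5:478  6:1009  7:507
  8:2113  9:2354  10:715  11:356  12:1373  13:3209  14:2872  15:1767
  16:1817  17:2696  18:2238  19:2901  20:2871  21:363  22:1298  23:240
Giant step factor: 1404^(-24) ≡ 2367 (mod 3301).
Scan 271·2367^i mod 3301 for i = 0, 1, …:
  i=0: 271   i=1: 1063   i=2: 759   i=3: 809
  i=4: 323   i=5: 2010   i=6: 929   i=7: 477
  i=8: 117   i=9: 2956   i=10: 2033   i=11: 2554
  i=12: 1187   i=13: 478
Match at i=13, j=5: x = 13·24 + 5 = 317.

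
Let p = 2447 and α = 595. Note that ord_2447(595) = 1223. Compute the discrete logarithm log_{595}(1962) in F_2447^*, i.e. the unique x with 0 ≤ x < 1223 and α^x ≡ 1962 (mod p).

817

Baby-step giant-step with m = ceil(sqrt(1223)) = 35.
Baby table (595^j mod 2447 for j=0..34):
  0:1  1:595  2:1657  3:2221  4:115  5:2356  6:2136  7:927
  8:990  9:1770  10:940  11:1384  12:1288  13:449  14:432  15:105
  16:1300  17:248  18:740  19:2287  20:233  21:1603  22:1902  23:1176
  24:2325  25:820  26:947  27:655  28:652  29:1314  30:1237  31:1915
  32:1570  33:1843  34:329
Giant step factor: 595^(-35) ≡ 1468 (mod 2447).
Scan 1962·1468^i mod 2447 for i = 0, 1, …:
  i=0: 1962   i=1: 97   i=2: 470   i=3: 2353
  i=4: 1487   i=5: 192   i=6: 451   i=7: 1378
  i=8: 1682   i=9: 153     …   i=22: 901
  i=23: 1288
Match at i=23, j=12: x = 23·35 + 12 = 817.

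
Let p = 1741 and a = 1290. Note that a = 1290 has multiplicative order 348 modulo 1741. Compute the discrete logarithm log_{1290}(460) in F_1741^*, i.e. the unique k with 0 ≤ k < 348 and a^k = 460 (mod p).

294

Baby-step giant-step with m = ceil(sqrt(348)) = 19.
Baby table (1290^j mod 1741 for j=0..18):
  0:1  1:1290  2:1445  3:1180  4:566  5:661  6:1341  7:1077
  8:12  9:1552  10:1671  11:232  12:1569  13:968  14:423  15:737
  16:144  17:1214  18:901
Giant step factor: 1290^(-19) ≡ 217 (mod 1741).
Scan 460·217^i mod 1741 for i = 0, 1, …:
  i=0: 460   i=1: 583   i=2: 1159   i=3: 799
  i=4: 1024   i=5: 1101   i=6: 400   i=7: 1491
  i=8: 1462   i=9: 392     …   i=14: 1347
  i=15: 1552
Match at i=15, j=9: k = 15·19 + 9 = 294.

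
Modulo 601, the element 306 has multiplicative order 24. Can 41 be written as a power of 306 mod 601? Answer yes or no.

⟨306⟩ has order 24; its elements mod 601 are {1, 5, 24, 25, 59, 120, 125, 132, 163, 214, 273, 295, 306, 328, 387, 438, 469, 476, 481, 542, 576, 577, 596, 600}.
41 is not in this set.

no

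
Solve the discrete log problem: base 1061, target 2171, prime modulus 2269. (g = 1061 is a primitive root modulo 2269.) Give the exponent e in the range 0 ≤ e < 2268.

1545

Baby-step giant-step with m = ceil(sqrt(2268)) = 48.
Baby table (1061^j mod 2269 for j=0..47):
  0:1  1:1061  2:297  3:1995  4:1987  5:306  6:199  7:122
  8:109  9:2199  10:607  11:1900  12:1028  13:1588  14:1270  15:1953
  16:536  17:1446  18:362  19:621  20:871  21:648  22:21  23:1860
  24:1699  25:1053  26:885  27:1888  28:1910  29:293  30:20  31:799
  32:1402  33:1327  34:1167  35:1582  36:1711  37:171  38:2180  39:869
  40:795  41:1696  42:139  43:2263  44:441  45:487  46:1644  47:1692
Giant step factor: 1061^(-48) ≡ 1069 (mod 2269).
Scan 2171·1069^i mod 2269 for i = 0, 1, …:
  i=0: 2171   i=1: 1881   i=2: 455   i=3: 829
  i=4: 1291   i=5: 527   i=6: 651   i=7: 1605
  i=8: 381   i=9: 1138     …   i=31: 1456
  i=32: 2199
Match at i=32, j=9: e = 32·48 + 9 = 1545.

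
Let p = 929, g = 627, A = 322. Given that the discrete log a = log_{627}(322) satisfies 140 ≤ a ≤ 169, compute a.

157

Compute 627^140 mod 929 = 533, then multiply by 627 repeatedly:
  627^140=533  627^141=680  627^142=878  627^143=538  627^144=99
  627^145=759  627^146=245  627^147=330  627^148=672  627^149=507
  627^150=171  627^151=382  627^152=761  627^153=570  627^154=654
  627^155=369  627^156=42  627^157=322
Found 322 at exponent 157.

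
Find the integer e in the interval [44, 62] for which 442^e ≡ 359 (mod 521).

Compute 442^44 mod 521 = 116, then multiply by 442 repeatedly:
  442^44=116  442^45=214  442^46=287  442^47=251  442^48=490
  442^49=365  442^50=341  442^51=153  442^52=417  442^53=401
  442^54=102  442^55=278  442^56=441  442^57=68  442^58=359
Found 359 at exponent 58.

58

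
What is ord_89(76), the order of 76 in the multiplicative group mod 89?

88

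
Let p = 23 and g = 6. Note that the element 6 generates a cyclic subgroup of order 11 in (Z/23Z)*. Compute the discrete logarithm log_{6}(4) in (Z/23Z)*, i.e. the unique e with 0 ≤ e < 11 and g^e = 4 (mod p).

Successive powers of 6 modulo 23:
  6^0=1  6^1=6  6^2=13  6^3=9  6^4=8  6^5=2
  6^6=12  6^7=3  6^8=18  6^9=16  6^10=4
So 6^10 ≡ 4 (mod 23), giving e = 10.

10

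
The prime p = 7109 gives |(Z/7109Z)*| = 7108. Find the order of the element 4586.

The order of 4586 must divide p − 1 = 7108 = 2^2 · 1777.
Divisors: 1, 2, 4, 1777, 3554, 7108.
Check each in increasing order: 4586^1 ≡ 4586;  4586^2 ≡ 2974;  4586^4 ≡ 1080;  4586^1777 ≡ 304;  4586^3554 ≡ 7108;  4586^7108 ≡ 1.
Smallest exponent giving 1 is 7108.

7108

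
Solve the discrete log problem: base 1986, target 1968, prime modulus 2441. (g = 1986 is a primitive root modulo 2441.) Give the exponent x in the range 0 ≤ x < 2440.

1398

Baby-step giant-step with m = ceil(sqrt(2440)) = 50.
Baby table (1986^j mod 2441 for j=0..49):
  0:1  1:1986  2:1981  3:1815  4:1674  5:2363  6:1316  7:1706
  8:8  9:1242  10:1202  11:2315  12:1187  13:1817  14:764  15:1443
  16:64  17:172  18:2293  19:1433  20:2173  21:2331  22:1230  23:1780
  24:512  25:1376  26:1257  27:1700  28:297  29:1561  30:76  31:2035
  32:1655  33:1244  34:292  35:1395  36:2376  37:283  38:608  39:1634
  40:1035  41:188  42:2336  43:1396  44:1921  45:2264  46:2423  47:867
  48:957  49:1504
Giant step factor: 1986^(-50) ≡ 1514 (mod 2441).
Scan 1968·1514^i mod 2441 for i = 0, 1, …:
  i=0: 1968   i=1: 1532   i=2: 498   i=3: 2144
  i=4: 1927   i=5: 483   i=6: 1403   i=7: 472
  i=8: 1836   i=9: 1846     …   i=26: 1650
  i=27: 957
Match at i=27, j=48: x = 27·50 + 48 = 1398.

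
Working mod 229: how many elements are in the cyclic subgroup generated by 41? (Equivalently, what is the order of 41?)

228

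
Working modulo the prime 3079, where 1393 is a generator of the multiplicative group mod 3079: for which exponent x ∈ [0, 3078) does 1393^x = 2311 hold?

Baby-step giant-step with m = ceil(sqrt(3078)) = 56.
Baby table (1393^j mod 3079 for j=0..55):
  0:1  1:1393  2:679  3:594  4:2270  5:3056  6:1830  7:2857
  8:1733  9:133  10:529  11:1016  12:2027  13:168  14:20  15:149
  16:1264  17:2643  18:2294  19:2619  20:2731  21:1718  22:791  23:2660
  24:1343  25:1846  26:513  27:281  28:400  29:2980  30:648  31:517
  32:2774  33:37  34:2277  35:491  36:425  37:857  38:2228  39:3051
  40:1023  41:2541  42:1842  43:1099  44:644  45:1103  46:58  47:740
  48:2434  49:583  50:2342  51:1745  52:1454  53:2519  54:1986  55:1556
Giant step factor: 1393^(-56) ≡ 1568 (mod 3079).
Scan 2311·1568^i mod 3079 for i = 0, 1, …:
  i=0: 2311   i=1: 2744   i=2: 1229   i=3: 2697
  i=4: 1429   i=5: 2239   i=6: 692   i=7: 1248
  i=8: 1699   i=9: 697     …   i=36: 1199
  i=37: 1842
Match at i=37, j=42: x = 37·56 + 42 = 2114.

2114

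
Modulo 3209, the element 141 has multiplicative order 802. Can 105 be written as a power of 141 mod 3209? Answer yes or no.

yes

105 ∈ ⟨141⟩ iff 105^802 ≡ 1 (mod 3209), since |⟨141⟩| = 802.
105^802 mod 3209 = 1.
Since 1 = 1, 105 lies in the subgroup.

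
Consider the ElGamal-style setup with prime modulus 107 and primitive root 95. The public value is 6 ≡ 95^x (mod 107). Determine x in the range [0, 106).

Baby-step giant-step with m = ceil(sqrt(106)) = 11.
Baby table (95^j mod 107 for j=0..10):
  0:1  1:95  2:37  3:91  4:85  5:50  6:42  7:31
  8:56  9:77  10:39
Giant step factor: 95^(-11) ≡ 8 (mod 107).
Scan 6·8^i mod 107 for i = 0, 1, …:
  i=0: 6   i=1: 48   i=2: 63   i=3: 76
  i=4: 73   i=5: 49   i=6: 71   i=7: 33
  i=8: 50
Match at i=8, j=5: x = 8·11 + 5 = 93.

93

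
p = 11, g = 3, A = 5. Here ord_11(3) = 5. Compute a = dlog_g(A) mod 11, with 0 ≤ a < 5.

3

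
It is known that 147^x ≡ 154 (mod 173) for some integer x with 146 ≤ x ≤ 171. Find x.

167

Compute 147^146 mod 173 = 38, then multiply by 147 repeatedly:
  147^146=38  147^147=50  147^148=84  147^149=65  147^150=40
  147^151=171  147^152=52  147^153=32  147^154=33  147^155=7
  147^156=164  147^157=61  147^158=144  147^159=62  147^160=118
  147^161=46  147^162=15  147^163=129  147^164=106  147^165=12
  147^166=34  147^167=154
Found 154 at exponent 167.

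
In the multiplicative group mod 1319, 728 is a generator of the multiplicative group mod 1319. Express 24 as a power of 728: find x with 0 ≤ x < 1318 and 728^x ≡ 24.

Baby-step giant-step with m = ceil(sqrt(1318)) = 37.
Baby table (728^j mod 1319 for j=0..36):
  0:1  1:728  2:1065  3:1067  4:1204  5:696  6:192  7:1281
  8:35  9:419  10:343  11:413  12:1251  13:618  14:125  15:1308
  16:1225  17:156  18:134  19:1265  20:258  21:526  22:418  23:934
  24:667  25:184  26:733  27:748  28:1116  29:1263  30:121  31:1034
  32:922  33:1164  34:594  35:1119  36:809
Giant step factor: 728^(-37) ≡ 107 (mod 1319).
Scan 24·107^i mod 1319 for i = 0, 1, …:
  i=0: 24   i=1: 1249   i=2: 424   i=3: 522
  i=4: 456   i=5: 1308
Match at i=5, j=15: x = 5·37 + 15 = 200.

200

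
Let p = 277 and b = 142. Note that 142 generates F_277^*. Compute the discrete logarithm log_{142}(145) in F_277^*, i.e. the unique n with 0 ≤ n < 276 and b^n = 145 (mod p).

165

Baby-step giant-step with m = ceil(sqrt(276)) = 17.
Baby table (142^j mod 277 for j=0..16):
  0:1  1:142  2:220  3:216  4:202  5:153  6:120  7:143
  8:85  9:159  10:141  11:78  12:273  13:263  14:228  15:244
  16:23
Giant step factor: 142^(-17) ≡ 234 (mod 277).
Scan 145·234^i mod 277 for i = 0, 1, …:
  i=0: 145   i=1: 136   i=2: 246   i=3: 225
  i=4: 20   i=5: 248   i=6: 139   i=7: 117
  i=8: 232   i=9: 273
Match at i=9, j=12: n = 9·17 + 12 = 165.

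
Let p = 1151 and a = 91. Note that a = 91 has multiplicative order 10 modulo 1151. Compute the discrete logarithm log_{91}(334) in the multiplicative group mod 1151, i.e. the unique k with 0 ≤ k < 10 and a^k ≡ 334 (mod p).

Successive powers of 91 modulo 1151:
  91^0=1  91^1=91  91^2=224  91^3=817  91^4=683  91^5=1150
  91^6=1060  91^7=927  91^8=334
So 91^8 ≡ 334 (mod 1151), giving k = 8.

8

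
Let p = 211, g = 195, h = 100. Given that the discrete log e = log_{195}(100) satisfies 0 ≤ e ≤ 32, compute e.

14

Compute 195^0 mod 211 = 1, then multiply by 195 repeatedly:
  195^0=1  195^1=195  195^2=45  195^3=124  195^4=126
  195^5=94  195^6=184  195^7=10  195^8=51  195^9=28
  195^10=185  195^11=205  195^12=96  195^13=152  195^14=100
Found 100 at exponent 14.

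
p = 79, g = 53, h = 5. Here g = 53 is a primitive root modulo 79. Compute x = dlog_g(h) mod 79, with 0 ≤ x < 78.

Baby-step giant-step with m = ceil(sqrt(78)) = 9.
Baby table (53^j mod 79 for j=0..8):
  0:1  1:53  2:44  3:41  4:40  5:66  6:22  7:60
  8:20
Giant step factor: 53^(-9) ≡ 12 (mod 79).
Scan 5·12^i mod 79 for i = 0, 1, …:
  i=0: 5   i=1: 60
Match at i=1, j=7: x = 1·9 + 7 = 16.

16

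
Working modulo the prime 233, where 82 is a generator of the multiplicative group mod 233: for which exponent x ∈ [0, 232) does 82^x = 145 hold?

61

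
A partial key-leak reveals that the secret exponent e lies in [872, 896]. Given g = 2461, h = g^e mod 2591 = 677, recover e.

878

Compute 2461^872 mod 2591 = 353, then multiply by 2461 repeatedly:
  2461^872=353  2461^873=748  2461^874=1218  2461^875=2302  2461^876=1296
  2461^877=2526  2461^878=677
Found 677 at exponent 878.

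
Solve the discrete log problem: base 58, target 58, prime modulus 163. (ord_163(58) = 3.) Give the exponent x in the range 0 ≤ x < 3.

1

Successive powers of 58 modulo 163:
  58^0=1  58^1=58
So 58^1 ≡ 58 (mod 163), giving x = 1.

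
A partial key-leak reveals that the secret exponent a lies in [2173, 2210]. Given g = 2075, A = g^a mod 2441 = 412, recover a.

2192

Compute 2075^2173 mod 2441 = 1673, then multiply by 2075 repeatedly:
  2075^2173=1673  2075^2174=373  2075^2175=178  2075^2176=759  2075^2177=480
  2075^2178=72  2075^2179=499  2075^2180=441  2075^2181=2141  2075^2182=2396
  2075^2183=1824  2075^2184=1250  2075^2185=1408  2075^2186=2164  2075^2187=1301
  2075^2188=2270  2075^2189=1561  2075^2190=2309  2075^2191=1933  2075^2192=412
Found 412 at exponent 2192.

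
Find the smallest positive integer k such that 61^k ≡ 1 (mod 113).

56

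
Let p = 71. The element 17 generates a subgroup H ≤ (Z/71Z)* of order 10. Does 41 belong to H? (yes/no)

⟨17⟩ has order 10; its elements mod 71 are {1, 5, 14, 17, 25, 46, 54, 57, 66, 70}.
41 is not in this set.

no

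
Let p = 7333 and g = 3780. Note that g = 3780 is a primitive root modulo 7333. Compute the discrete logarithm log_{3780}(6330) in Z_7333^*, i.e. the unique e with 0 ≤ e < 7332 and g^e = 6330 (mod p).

2489

Baby-step giant-step with m = ceil(sqrt(7332)) = 86.
Baby table (3780^j mod 7333 for j=0..85):
  0:1  1:3780  2:3716  3:3785  4:617  5:366  6:4876  7:3451
  8:6706  9:5832  10:1962  11:2697  12:1790  13:5174  14:609  15:6791
  16:4480  17:2503  18:1770  19:2904  20:6952  21:4421  22:6806  23:2516
  24:6912  25:7214  26:4826  27:5109  28:4231  29:7240  30:444  31:6396
  32:7312  33:1283  34:2627  35:1178  36:1709  37:6980  38:266  39:859
  40:5834  41:2189  42:2796  43:2027  44:6408  45:1341  46:1877  47:4049
  48:1249  49:6101  50:6828  51:5013  52:668  53:2488  54:3734  55:5828
  56:1508  57:2499  58:1316  59:2706  60:6478  61:1953  62:5342  63:5011
  64:441  65:2389  66:3497  67:4594  68:776  69:80  70:1747  71:3960
  72:2147  73:5362  74:7281  75:1431  76:4759  77:1171  78:4581  79:2967
  80:3103  81:3873  82:3272  83:4722  84:638  85:6416
Giant step factor: 3780^(-86) ≡ 463 (mod 7333).
Scan 6330·463^i mod 7333 for i = 0, 1, …:
  i=0: 6330   i=1: 4923   i=2: 6119   i=3: 2559
  i=4: 4204   i=5: 3207   i=6: 3575   i=7: 5300
  i=8: 4678   i=9: 2679     …   i=27: 6106
  i=28: 3873
Match at i=28, j=81: e = 28·86 + 81 = 2489.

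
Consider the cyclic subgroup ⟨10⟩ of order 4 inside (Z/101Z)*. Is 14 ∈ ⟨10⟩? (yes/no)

no

14 ∈ ⟨10⟩ iff 14^4 ≡ 1 (mod 101), since |⟨10⟩| = 4.
14^4 mod 101 = 36.
Since 36 ≠ 1, 14 does not lie in the subgroup.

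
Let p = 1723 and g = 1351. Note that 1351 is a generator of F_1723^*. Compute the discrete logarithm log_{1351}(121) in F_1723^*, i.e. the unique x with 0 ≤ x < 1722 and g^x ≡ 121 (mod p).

820

Baby-step giant-step with m = ceil(sqrt(1722)) = 42.
Baby table (1351^j mod 1723 for j=0..41):
  0:1  1:1351  2:544  3:946  4:1303  5:1170  6:679  7:693
  8:654  9:1378  10:838  11:127  12:1000  13:168  14:1255  15:73
  16:412  17:83  18:138  19:354  20:983  21:1323  22:622  23:1221
  24:660  25:869  26:656  27:634  28:203  29:296  30:160  31:785
  32:890  33:1459  34:1720  35:1116  36:91  37:608  38:1260  39:1659
  40:1409  41:1367
Giant step factor: 1351^(-42) ≡ 1413 (mod 1723).
Scan 121·1413^i mod 1723 for i = 0, 1, …:
  i=0: 121   i=1: 396   i=2: 1296   i=3: 1422
  i=4: 268   i=5: 1347   i=6: 1119   i=7: 1156
  i=8: 24   i=9: 1175     …   i=18: 1243
  i=19: 622
Match at i=19, j=22: x = 19·42 + 22 = 820.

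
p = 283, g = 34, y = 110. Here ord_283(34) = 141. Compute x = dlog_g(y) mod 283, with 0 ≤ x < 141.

89

Baby-step giant-step with m = ceil(sqrt(141)) = 12.
Baby table (34^j mod 283 for j=0..11):
  0:1  1:34  2:24  3:250  4:10  5:57  6:240  7:236
  8:100  9:4  10:136  11:96
Giant step factor: 34^(-12) ≡ 15 (mod 283).
Scan 110·15^i mod 283 for i = 0, 1, …:
  i=0: 110   i=1: 235   i=2: 129   i=3: 237
  i=4: 159   i=5: 121   i=6: 117   i=7: 57
Match at i=7, j=5: x = 7·12 + 5 = 89.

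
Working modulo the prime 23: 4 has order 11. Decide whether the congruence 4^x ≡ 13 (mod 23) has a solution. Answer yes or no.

13 ∈ ⟨4⟩ iff 13^11 ≡ 1 (mod 23), since |⟨4⟩| = 11.
13^11 mod 23 = 1.
Since 1 = 1, 13 lies in the subgroup.

yes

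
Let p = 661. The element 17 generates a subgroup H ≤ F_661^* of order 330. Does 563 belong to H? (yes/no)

563 ∈ ⟨17⟩ iff 563^330 ≡ 1 (mod 661), since |⟨17⟩| = 330.
563^330 mod 661 = 660.
Since 660 ≠ 1, 563 does not lie in the subgroup.

no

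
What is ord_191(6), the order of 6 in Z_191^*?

19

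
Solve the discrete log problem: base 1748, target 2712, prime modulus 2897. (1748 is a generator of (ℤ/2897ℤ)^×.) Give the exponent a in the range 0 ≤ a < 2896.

771

Baby-step giant-step with m = ceil(sqrt(2896)) = 54.
Baby table (1748^j mod 2897 for j=0..53):
  0:1  1:1748  2:2066  3:1706  4:1075  5:1844  6:1848  7:149
  8:2619  9:752  10:2155  11:840  12:2438  13:137  14:1922  15:2033
  16:1962  17:2425  18:589  19:1137  20:134  21:2472  22:1629  23:2638
  24:2097  25:851  26:1387  27:2584  28:409  29:2270  30:1967  31:2474
  32:2228  33:976  34:2612  35:104  36:2178  37:486  38:707  39:1714
  40:574  41:990  42:1011  43:58  44:2886  45:1051  46:450  47:1513
  48:2660  49:2892  50:2848  51:1258  52:161  53:419
Giant step factor: 1748^(-54) ≡ 1506 (mod 2897).
Scan 2712·1506^i mod 2897 for i = 0, 1, …:
  i=0: 2712   i=1: 2399   i=2: 335   i=3: 432
  i=4: 1664   i=5: 79   i=6: 197   i=7: 1188
  i=8: 1679   i=9: 2390     …   i=13: 2227
  i=14: 2033
Match at i=14, j=15: a = 14·54 + 15 = 771.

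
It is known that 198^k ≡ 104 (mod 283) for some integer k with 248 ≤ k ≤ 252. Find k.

251

Compute 198^248 mod 283 = 144, then multiply by 198 repeatedly:
  198^248=144  198^249=212  198^250=92  198^251=104
Found 104 at exponent 251.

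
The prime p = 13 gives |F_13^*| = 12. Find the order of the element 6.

The order of 6 must divide p − 1 = 12 = 2^2 · 3.
Divisors: 1, 2, 3, 4, 6, 12.
Check each in increasing order: 6^1 ≡ 6;  6^2 ≡ 10;  6^3 ≡ 8;  6^4 ≡ 9;  6^6 ≡ 12;  6^12 ≡ 1.
Smallest exponent giving 1 is 12.

12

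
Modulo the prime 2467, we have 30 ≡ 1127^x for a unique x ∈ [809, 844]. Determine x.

809

Compute 1127^809 mod 2467 = 30, then multiply by 1127 repeatedly:
  1127^809=30
Found 30 at exponent 809.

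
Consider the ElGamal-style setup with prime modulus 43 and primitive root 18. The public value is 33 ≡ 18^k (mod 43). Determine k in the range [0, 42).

17

Successive powers of 18 modulo 43:
  18^0=1  18^1=18  18^2=23  18^3=27  18^4=13  18^5=19
  18^6=41  18^7=7  18^8=40  18^9=32  18^10=17  18^11=5
  18^12=4  18^13=29  18^14=6  18^15=22  18^16=9  18^17=33
So 18^17 ≡ 33 (mod 43), giving k = 17.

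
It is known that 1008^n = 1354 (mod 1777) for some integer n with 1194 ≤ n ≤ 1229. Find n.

Compute 1008^1194 mod 1777 = 900, then multiply by 1008 repeatedly:
  1008^1194=900  1008^1195=930  1008^1196=961  1008^1197=223  1008^1198=882
  1008^1199=556  1008^1200=693  1008^1201=183  1008^1202=1433  1008^1203=1540
  1008^1204=999  1008^1205=1210  1008^1206=658  1008^1207=443  1008^1208=517
  1008^1209=475  1008^1210=787  1008^1211=754  1008^1212=1253  1008^1213=1354
Found 1354 at exponent 1213.

1213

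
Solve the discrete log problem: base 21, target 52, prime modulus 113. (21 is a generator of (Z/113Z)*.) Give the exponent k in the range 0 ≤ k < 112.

30

Baby-step giant-step with m = ceil(sqrt(112)) = 11.
Baby table (21^j mod 113 for j=0..10):
  0:1  1:21  2:102  3:108  4:8  5:55  6:25  7:73
  8:64  9:101  10:87
Giant step factor: 21^(-11) ≡ 6 (mod 113).
Scan 52·6^i mod 113 for i = 0, 1, …:
  i=0: 52   i=1: 86   i=2: 64
Match at i=2, j=8: k = 2·11 + 8 = 30.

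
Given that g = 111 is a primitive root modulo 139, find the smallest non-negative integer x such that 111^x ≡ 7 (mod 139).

Baby-step giant-step with m = ceil(sqrt(138)) = 12.
Baby table (111^j mod 139 for j=0..11):
  0:1  1:111  2:89  3:10  4:137  5:56  6:100  7:119
  8:4  9:27  10:78  11:40
Giant step factor: 111^(-12) ≡ 52 (mod 139).
Scan 7·52^i mod 139 for i = 0, 1, …:
  i=0: 7   i=1: 86   i=2: 24   i=3: 136
  i=4: 122   i=5: 89
Match at i=5, j=2: x = 5·12 + 2 = 62.

62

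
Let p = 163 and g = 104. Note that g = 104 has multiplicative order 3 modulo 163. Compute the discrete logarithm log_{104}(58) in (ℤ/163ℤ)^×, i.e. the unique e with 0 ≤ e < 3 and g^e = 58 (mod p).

2

Successive powers of 104 modulo 163:
  104^0=1  104^1=104  104^2=58
So 104^2 ≡ 58 (mod 163), giving e = 2.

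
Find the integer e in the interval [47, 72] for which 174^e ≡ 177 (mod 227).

60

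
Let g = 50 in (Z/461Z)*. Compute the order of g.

460

The order of 50 must divide p − 1 = 460 = 2^2 · 5 · 23.
Divisors: 1, 2, 4, 5, 10, 20, 23, 46, 92, 115, 230, 460.
Check each in increasing order: 50^1 ≡ 50;  50^2 ≡ 195;  50^4 ≡ 223;  50^5 ≡ 86;  50^10 ≡ 20;  50^20 ≡ 400;  50^23 ≡ 401;  50^46 ≡ 373;  50^92 ≡ 368;  50^115 ≡ 48;  50^230 ≡ 460;  50^460 ≡ 1.
Smallest exponent giving 1 is 460.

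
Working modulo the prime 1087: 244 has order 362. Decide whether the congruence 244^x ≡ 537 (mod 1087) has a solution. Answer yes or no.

no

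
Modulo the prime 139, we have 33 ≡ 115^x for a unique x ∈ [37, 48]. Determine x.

Compute 115^37 mod 139 = 3, then multiply by 115 repeatedly:
  115^37=3  115^38=67  115^39=60  115^40=89  115^41=88
  115^42=112  115^43=92  115^44=16  115^45=33
Found 33 at exponent 45.

45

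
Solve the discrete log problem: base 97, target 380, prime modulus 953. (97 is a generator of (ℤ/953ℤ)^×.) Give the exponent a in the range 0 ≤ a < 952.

764

Baby-step giant-step with m = ceil(sqrt(952)) = 31.
Baby table (97^j mod 953 for j=0..30):
  0:1  1:97  2:832  3:652  4:346  5:207  6:66  7:684
  8:591  9:147  10:917  11:320  12:544  13:353  14:886  15:172
  16:483  17:154  18:643  19:426  20:343  21:869  22:429  23:634
  24:506  25:479  26:719  27:174  28:677  29:865  30:41
Giant step factor: 97^(-31) ≡ 335 (mod 953).
Scan 380·335^i mod 953 for i = 0, 1, …:
  i=0: 380   i=1: 551   i=2: 656   i=3: 570
  i=4: 350   i=5: 31   i=6: 855   i=7: 525
  i=8: 523   i=9: 806     …   i=23: 368
  i=24: 343
Match at i=24, j=20: a = 24·31 + 20 = 764.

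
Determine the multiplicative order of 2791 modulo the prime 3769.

3768

The order of 2791 must divide p − 1 = 3768 = 2^3 · 3 · 157.
Divisors: 1, 2, 3, 4, 6, 8, 12, 24, 157, 314, 471, 628, 942, 1256, 1884, 3768.
Check each in increasing order: 2791^1 ≡ 2791;  2791^2 ≡ 2927;  2791^3 ≡ 1834;  2791^4 ≡ 392;  2791^6 ≡ 1608;  2791^8 ≡ 2904;  2791^12 ≡ 130;  2791^24 ≡ 1824;  2791^157 ≡ 1326;  2791^314 ≡ 1922;  2791^471 ≡ 728;  2791^628 ≡ 464;  2791^942 ≡ 2324;  2791^1256 ≡ 463;  2791^1884 ≡ 3768;  2791^3768 ≡ 1.
Smallest exponent giving 1 is 3768.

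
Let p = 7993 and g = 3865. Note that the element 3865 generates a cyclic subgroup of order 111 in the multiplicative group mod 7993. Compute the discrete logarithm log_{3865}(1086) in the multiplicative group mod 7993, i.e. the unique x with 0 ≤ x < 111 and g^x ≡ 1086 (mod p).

86

Baby-step giant-step with m = ceil(sqrt(111)) = 11.
Baby table (3865^j mod 7993 for j=0..10):
  0:1  1:3865  2:7301  3:3075  4:7277  5:6231  6:7899  7:4368
  8:1104  9:6691  10:3360
Giant step factor: 3865^(-11) ≡ 564 (mod 7993).
Scan 1086·564^i mod 7993 for i = 0, 1, …:
  i=0: 1086   i=1: 5036   i=2: 2789   i=3: 6368
  i=4: 2695   i=5: 1310   i=6: 3484   i=7: 6691
Match at i=7, j=9: x = 7·11 + 9 = 86.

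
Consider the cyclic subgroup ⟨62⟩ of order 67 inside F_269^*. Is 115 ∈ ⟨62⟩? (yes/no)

115 ∈ ⟨62⟩ iff 115^67 ≡ 1 (mod 269), since |⟨62⟩| = 67.
115^67 mod 269 = 1.
Since 1 = 1, 115 lies in the subgroup.

yes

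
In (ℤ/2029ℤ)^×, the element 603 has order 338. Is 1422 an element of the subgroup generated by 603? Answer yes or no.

1422 ∈ ⟨603⟩ iff 1422^338 ≡ 1 (mod 2029), since |⟨603⟩| = 338.
1422^338 mod 2029 = 1.
Since 1 = 1, 1422 lies in the subgroup.

yes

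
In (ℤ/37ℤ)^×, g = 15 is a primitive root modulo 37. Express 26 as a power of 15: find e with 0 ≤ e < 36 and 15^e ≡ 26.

12

Successive powers of 15 modulo 37:
  15^0=1  15^1=15  15^2=3  15^3=8  15^4=9  15^5=24
  15^6=27  15^7=35  15^8=7  15^9=31  15^10=21  15^11=19
  15^12=26
So 15^12 ≡ 26 (mod 37), giving e = 12.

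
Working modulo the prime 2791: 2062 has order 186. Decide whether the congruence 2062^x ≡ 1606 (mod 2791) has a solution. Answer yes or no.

yes

1606 ∈ ⟨2062⟩ iff 1606^186 ≡ 1 (mod 2791), since |⟨2062⟩| = 186.
1606^186 mod 2791 = 1.
Since 1 = 1, 1606 lies in the subgroup.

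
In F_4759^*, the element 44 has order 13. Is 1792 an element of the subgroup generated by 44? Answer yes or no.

yes

⟨44⟩ has order 13; its elements mod 4759 are {1, 44, 52, 733, 906, 1792, 1936, 2288, 2597, 2704, 2763, 3698, 4281}.
1792 is in this set.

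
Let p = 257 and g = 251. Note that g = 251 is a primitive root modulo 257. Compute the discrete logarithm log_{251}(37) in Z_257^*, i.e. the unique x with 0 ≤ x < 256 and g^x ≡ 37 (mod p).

75

Baby-step giant-step with m = ceil(sqrt(256)) = 16.
Baby table (251^j mod 257 for j=0..15):
  0:1  1:251  2:36  3:41  4:11  5:191  6:139  7:194
  8:121  9:45  10:244  11:78  12:46  13:238  14:114  15:87
Giant step factor: 251^(-16) ≡ 32 (mod 257).
Scan 37·32^i mod 257 for i = 0, 1, …:
  i=0: 37   i=1: 156   i=2: 109   i=3: 147
  i=4: 78
Match at i=4, j=11: x = 4·16 + 11 = 75.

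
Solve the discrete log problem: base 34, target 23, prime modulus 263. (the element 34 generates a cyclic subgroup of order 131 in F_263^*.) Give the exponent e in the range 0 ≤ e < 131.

32

Baby-step giant-step with m = ceil(sqrt(131)) = 12.
Baby table (34^j mod 263 for j=0..11):
  0:1  1:34  2:104  3:117  4:33  5:70  6:13  7:179
  8:37  9:206  10:166  11:121
Giant step factor: 34^(-12) ≡ 249 (mod 263).
Scan 23·249^i mod 263 for i = 0, 1, …:
  i=0: 23   i=1: 204   i=2: 37
Match at i=2, j=8: e = 2·12 + 8 = 32.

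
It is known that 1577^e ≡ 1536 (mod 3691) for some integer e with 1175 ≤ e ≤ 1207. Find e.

Compute 1577^1175 mod 3691 = 3250, then multiply by 1577 repeatedly:
  1577^1175=3250  1577^1176=2142  1577^1177=669  1577^1178=3078  1577^1179=341
  1577^1180=2562  1577^1181=2320  1577^1182=859  1577^1183=46  1577^1184=2413
  1577^1185=3571  1577^1186=2692  1577^1187=634  1577^1188=3248  1577^1189=2679
  1577^1190=2279  1577^1191=2640  1577^1192=3523  1577^1193=816  1577^1194=2364
  1577^1195=118  1577^1196=1536
Found 1536 at exponent 1196.

1196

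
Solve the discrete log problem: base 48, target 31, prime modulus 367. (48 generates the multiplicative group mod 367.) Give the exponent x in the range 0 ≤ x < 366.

Baby-step giant-step with m = ceil(sqrt(366)) = 20.
Baby table (48^j mod 367 for j=0..19):
  0:1  1:48  2:102  3:125  4:128  5:272  6:211  7:219
  8:236  9:318  10:217  11:140  12:114  13:334  14:251  15:304
  16:279  17:180  18:199  19:10
Giant step factor: 48^(-20) ≡ 13 (mod 367).
Scan 31·13^i mod 367 for i = 0, 1, …:
  i=0: 31   i=1: 36   i=2: 101   i=3: 212
  i=4: 187   i=5: 229   i=6: 41   i=7: 166
  i=8: 323   i=9: 162     …   i=13: 113
  i=14: 1
Match at i=14, j=0: x = 14·20 + 0 = 280.

280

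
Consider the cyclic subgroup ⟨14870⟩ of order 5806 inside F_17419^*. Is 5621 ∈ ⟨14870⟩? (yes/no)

yes

5621 ∈ ⟨14870⟩ iff 5621^5806 ≡ 1 (mod 17419), since |⟨14870⟩| = 5806.
5621^5806 mod 17419 = 1.
Since 1 = 1, 5621 lies in the subgroup.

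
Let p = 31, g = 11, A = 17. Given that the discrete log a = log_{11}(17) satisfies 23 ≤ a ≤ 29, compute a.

29

Compute 11^23 mod 31 = 12, then multiply by 11 repeatedly:
  11^23=12  11^24=8  11^25=26  11^26=7  11^27=15
  11^28=10  11^29=17
Found 17 at exponent 29.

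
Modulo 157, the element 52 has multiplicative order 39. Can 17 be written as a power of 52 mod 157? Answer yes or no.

yes

17 ∈ ⟨52⟩ iff 17^39 ≡ 1 (mod 157), since |⟨52⟩| = 39.
17^39 mod 157 = 1.
Since 1 = 1, 17 lies in the subgroup.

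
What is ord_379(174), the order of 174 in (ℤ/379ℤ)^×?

126

The order of 174 must divide p − 1 = 378 = 2 · 3^3 · 7.
Divisors: 1, 2, 3, 6, 7, 9, 14, 18, 21, 27, 42, 54, 63, 126, 189, 378.
Check each in increasing order: 174^1 ≡ 174;  174^2 ≡ 335;  174^3 ≡ 303;  174^6 ≡ 91;  174^7 ≡ 295;  174^9 ≡ 285;  174^14 ≡ 234;  174^18 ≡ 119;  174^21 ≡ 52;  174^27 ≡ 184;  174^42 ≡ 51;  174^54 ≡ 125;  174^63 ≡ 378;  174^126 ≡ 1.
Smallest exponent giving 1 is 126.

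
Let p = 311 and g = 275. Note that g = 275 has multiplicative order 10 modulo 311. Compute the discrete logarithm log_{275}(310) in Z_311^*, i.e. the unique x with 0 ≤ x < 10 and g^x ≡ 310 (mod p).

5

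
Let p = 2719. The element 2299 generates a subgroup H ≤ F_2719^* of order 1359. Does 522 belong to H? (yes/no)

yes

522 ∈ ⟨2299⟩ iff 522^1359 ≡ 1 (mod 2719), since |⟨2299⟩| = 1359.
522^1359 mod 2719 = 1.
Since 1 = 1, 522 lies in the subgroup.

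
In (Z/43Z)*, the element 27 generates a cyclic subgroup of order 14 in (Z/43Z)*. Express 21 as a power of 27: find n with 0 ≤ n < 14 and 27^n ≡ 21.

12

Successive powers of 27 modulo 43:
  27^0=1  27^1=27  27^2=41  27^3=32  27^4=4  27^5=22
  27^6=35  27^7=42  27^8=16  27^9=2  27^10=11  27^11=39
  27^12=21
So 27^12 ≡ 21 (mod 43), giving n = 12.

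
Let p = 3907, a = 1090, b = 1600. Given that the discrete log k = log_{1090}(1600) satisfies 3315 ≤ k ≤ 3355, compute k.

3340

Compute 1090^3315 mod 3907 = 2155, then multiply by 1090 repeatedly:
  1090^3315=2155  1090^3316=843  1090^3317=725  1090^3318=1036  1090^3319=117
  1090^3320=2506  1090^3321=547  1090^3322=2366  1090^3323=320  1090^3324=1077
  1090^3325=1830  1090^3326=2130  1090^3327=942  1090^3328=3146  1090^3329=2701
  1090^3330=2119  1090^3331=673  1090^3332=2961  1090^3333=308  1090^3334=3625
  1090^3335=1273  1090^3336=585  1090^3337=809  1090^3338=2735  1090^3339=109
  1090^3340=1600
Found 1600 at exponent 3340.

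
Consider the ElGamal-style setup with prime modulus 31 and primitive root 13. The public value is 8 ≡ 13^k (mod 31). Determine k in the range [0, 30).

Successive powers of 13 modulo 31:
  13^0=1  13^1=13  13^2=14  13^3=27  13^4=10  13^5=6
  13^6=16  13^7=22  13^8=7  13^9=29  13^10=5  13^11=3
  13^12=8
So 13^12 ≡ 8 (mod 31), giving k = 12.

12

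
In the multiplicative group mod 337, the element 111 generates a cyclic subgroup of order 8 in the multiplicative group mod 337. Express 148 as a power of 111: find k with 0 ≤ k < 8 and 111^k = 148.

6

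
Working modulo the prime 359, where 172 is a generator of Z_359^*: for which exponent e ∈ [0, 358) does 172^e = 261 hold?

Baby-step giant-step with m = ceil(sqrt(358)) = 19.
Baby table (172^j mod 359 for j=0..18):
  0:1  1:172  2:146  3:341  4:135  5:244  6:324  7:83
  8:275  9:271  10:301  11:76  12:148  13:326  14:68  15:208
  16:235  17:212  18:205
Giant step factor: 172^(-19) ≡ 336 (mod 359).
Scan 261·336^i mod 359 for i = 0, 1, …:
  i=0: 261   i=1: 100   i=2: 213   i=3: 127
  i=4: 310   i=5: 50   i=6: 286   i=7: 243
  i=8: 155   i=9: 25   i=10: 143   i=11: 301
Match at i=11, j=10: e = 11·19 + 10 = 219.

219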